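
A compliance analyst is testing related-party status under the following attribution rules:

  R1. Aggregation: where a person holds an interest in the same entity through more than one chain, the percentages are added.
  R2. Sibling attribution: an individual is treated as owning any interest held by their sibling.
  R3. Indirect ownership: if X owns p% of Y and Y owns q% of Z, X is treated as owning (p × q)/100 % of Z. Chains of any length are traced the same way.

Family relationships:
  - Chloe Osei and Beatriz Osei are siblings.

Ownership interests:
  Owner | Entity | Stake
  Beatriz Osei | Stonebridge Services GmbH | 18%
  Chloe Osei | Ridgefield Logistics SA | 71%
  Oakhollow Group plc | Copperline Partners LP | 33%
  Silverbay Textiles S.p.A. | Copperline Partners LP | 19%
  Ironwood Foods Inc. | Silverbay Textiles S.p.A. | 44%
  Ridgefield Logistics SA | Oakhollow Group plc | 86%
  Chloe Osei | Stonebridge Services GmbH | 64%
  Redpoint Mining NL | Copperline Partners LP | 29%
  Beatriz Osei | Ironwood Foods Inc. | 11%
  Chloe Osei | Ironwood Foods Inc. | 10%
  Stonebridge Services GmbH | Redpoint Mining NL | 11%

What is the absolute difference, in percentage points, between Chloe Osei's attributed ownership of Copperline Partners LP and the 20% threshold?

4.5212

By sibling attribution (R2), Chloe Osei is treated as also owning Beatriz Osei's interest in Ironwood Foods Inc, giving 10% + 11% = 21%.
By sibling attribution (R2), Chloe Osei is treated as also owning Beatriz Osei's interest in Stonebridge Services GmbH, giving 64% + 18% = 82%.
Chain via Ironwood Foods Inc. → Silverbay Textiles S.p.A. (R3): 21% × 44% × 19% = 1.7556% of Copperline Partners LP.
Chain via Stonebridge Services GmbH → Redpoint Mining NL (R3): 82% × 11% × 29% = 2.6158% of Copperline Partners LP.
Chain via Ridgefield Logistics SA → Oakhollow Group plc (R3): 71% × 86% × 33% = 20.1498% of Copperline Partners LP.
Aggregating (R1): 1.7556% + 2.6158% + 20.1498% = 24.5212%.
24.5212% exceeds the 20% threshold by 4.5212 percentage points.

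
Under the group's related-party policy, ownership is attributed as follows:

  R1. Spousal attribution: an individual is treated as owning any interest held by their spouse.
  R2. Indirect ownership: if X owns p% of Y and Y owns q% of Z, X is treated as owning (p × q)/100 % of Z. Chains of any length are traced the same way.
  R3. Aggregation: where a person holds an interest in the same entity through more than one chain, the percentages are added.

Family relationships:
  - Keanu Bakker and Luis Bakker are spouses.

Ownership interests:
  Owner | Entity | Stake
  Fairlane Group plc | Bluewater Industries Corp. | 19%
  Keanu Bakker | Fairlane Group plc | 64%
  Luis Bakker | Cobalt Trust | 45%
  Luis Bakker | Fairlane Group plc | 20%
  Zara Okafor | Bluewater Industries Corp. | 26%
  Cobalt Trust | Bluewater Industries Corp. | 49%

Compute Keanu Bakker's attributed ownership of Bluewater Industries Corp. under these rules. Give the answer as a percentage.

38.01%

By spousal attribution (R1), Keanu Bakker is treated as also owning Luis Bakker's interest in Fairlane Group plc, giving 64% + 20% = 84%.
By spousal attribution (R1), Keanu Bakker is treated as owning Luis Bakker's 45% interest in Cobalt Trust.
Chain via Fairlane Group plc (R2): 84% × 19% = 15.96% of Bluewater Industries Corp.
Chain via Cobalt Trust (R2): 45% × 49% = 22.05% of Bluewater Industries Corp.
Aggregating (R3): 15.96% + 22.05% = 38.01%.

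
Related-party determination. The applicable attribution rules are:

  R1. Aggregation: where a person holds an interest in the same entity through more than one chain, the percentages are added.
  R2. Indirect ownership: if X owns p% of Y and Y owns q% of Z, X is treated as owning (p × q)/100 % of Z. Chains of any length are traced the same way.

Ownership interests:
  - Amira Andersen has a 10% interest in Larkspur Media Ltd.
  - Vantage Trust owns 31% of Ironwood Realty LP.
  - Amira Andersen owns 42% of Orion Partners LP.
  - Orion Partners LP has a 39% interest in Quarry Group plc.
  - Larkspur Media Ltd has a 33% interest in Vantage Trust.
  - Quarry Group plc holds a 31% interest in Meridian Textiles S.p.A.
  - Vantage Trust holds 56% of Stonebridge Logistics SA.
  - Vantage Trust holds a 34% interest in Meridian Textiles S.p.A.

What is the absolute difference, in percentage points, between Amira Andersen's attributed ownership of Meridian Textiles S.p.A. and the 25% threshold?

Chain via Larkspur Media Ltd → Vantage Trust (R2): 10% × 33% × 34% = 1.122% of Meridian Textiles S.p.A.
Chain via Orion Partners LP → Quarry Group plc (R2): 42% × 39% × 31% = 5.0778% of Meridian Textiles S.p.A.
Aggregating (R1): 1.122% + 5.0778% = 6.1998%.
6.1998% falls short of the 25% threshold by 18.8002 percentage points.

18.8002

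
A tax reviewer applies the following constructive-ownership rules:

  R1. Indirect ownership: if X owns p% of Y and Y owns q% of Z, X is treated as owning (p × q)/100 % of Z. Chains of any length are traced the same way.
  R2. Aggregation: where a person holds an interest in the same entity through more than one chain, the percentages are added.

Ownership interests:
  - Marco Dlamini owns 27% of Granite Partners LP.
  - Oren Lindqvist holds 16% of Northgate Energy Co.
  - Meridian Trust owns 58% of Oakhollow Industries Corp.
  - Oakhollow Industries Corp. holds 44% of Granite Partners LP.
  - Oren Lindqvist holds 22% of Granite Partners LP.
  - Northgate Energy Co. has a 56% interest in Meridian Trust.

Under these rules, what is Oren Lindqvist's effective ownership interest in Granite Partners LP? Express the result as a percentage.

Chain via Northgate Energy Co. → Meridian Trust → Oakhollow Industries Corp. (R1): 16% × 56% × 58% × 44% = 2.286592% of Granite Partners LP.
Direct interest in Granite Partners LP: 22%.
Aggregating (R2): 2.286592% + 22% = 24.286592%.

24.286592%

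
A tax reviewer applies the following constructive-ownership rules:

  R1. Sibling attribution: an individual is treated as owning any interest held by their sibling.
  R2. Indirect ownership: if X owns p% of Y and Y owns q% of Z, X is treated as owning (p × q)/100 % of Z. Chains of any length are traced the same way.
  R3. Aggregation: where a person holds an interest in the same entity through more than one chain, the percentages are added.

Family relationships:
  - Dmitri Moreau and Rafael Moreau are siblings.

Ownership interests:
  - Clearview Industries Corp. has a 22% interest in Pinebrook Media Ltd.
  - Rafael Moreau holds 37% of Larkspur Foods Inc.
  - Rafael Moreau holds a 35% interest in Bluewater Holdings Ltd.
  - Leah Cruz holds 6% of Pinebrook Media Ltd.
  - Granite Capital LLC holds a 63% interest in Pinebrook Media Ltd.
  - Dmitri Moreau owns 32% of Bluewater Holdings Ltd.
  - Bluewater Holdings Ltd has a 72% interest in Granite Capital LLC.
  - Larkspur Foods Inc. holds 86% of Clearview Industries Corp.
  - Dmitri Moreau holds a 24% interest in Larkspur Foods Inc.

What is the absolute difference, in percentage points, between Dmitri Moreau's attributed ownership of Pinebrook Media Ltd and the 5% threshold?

By sibling attribution (R1), Dmitri Moreau is treated as also owning Rafael Moreau's interest in Bluewater Holdings Ltd, giving 32% + 35% = 67%.
By sibling attribution (R1), Dmitri Moreau is treated as also owning Rafael Moreau's interest in Larkspur Foods Inc, giving 24% + 37% = 61%.
Chain via Bluewater Holdings Ltd → Granite Capital LLC (R2): 67% × 72% × 63% = 30.3912% of Pinebrook Media Ltd.
Chain via Larkspur Foods Inc. → Clearview Industries Corp. (R2): 61% × 86% × 22% = 11.5412% of Pinebrook Media Ltd.
Aggregating (R3): 30.3912% + 11.5412% = 41.9324%.
41.9324% exceeds the 5% threshold by 36.9324 percentage points.

36.9324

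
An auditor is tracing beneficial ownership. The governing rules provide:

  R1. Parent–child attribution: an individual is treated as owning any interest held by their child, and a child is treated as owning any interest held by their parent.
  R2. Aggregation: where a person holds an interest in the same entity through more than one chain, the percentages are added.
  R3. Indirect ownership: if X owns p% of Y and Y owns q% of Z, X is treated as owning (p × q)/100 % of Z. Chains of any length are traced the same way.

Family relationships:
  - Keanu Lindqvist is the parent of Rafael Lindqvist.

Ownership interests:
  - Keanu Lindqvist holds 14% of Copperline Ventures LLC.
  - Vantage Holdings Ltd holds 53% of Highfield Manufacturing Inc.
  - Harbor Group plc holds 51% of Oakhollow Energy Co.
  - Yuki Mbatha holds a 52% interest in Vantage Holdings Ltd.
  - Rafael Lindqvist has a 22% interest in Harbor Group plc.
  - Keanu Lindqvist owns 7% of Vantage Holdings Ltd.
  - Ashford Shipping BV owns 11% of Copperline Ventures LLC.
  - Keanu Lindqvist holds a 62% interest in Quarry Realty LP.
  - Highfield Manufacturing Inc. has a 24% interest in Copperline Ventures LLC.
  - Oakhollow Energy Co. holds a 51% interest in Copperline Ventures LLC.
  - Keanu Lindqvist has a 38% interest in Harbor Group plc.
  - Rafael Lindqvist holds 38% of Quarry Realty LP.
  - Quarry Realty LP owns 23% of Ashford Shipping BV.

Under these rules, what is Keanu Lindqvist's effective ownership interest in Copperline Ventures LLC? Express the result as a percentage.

By parent–child attribution (R1), Keanu Lindqvist is treated as also owning Rafael Lindqvist's interest in Quarry Realty LP, giving 62% + 38% = 100%.
By parent–child attribution (R1), Keanu Lindqvist is treated as also owning Rafael Lindqvist's interest in Harbor Group plc, giving 38% + 22% = 60%.
Chain via Quarry Realty LP → Ashford Shipping BV (R3): 100% × 23% × 11% = 2.53% of Copperline Ventures LLC.
Chain via Vantage Holdings Ltd → Highfield Manufacturing Inc. (R3): 7% × 53% × 24% = 0.8904% of Copperline Ventures LLC.
Chain via Harbor Group plc → Oakhollow Energy Co. (R3): 60% × 51% × 51% = 15.606% of Copperline Ventures LLC.
Direct interest in Copperline Ventures LLC: 14%.
Aggregating (R2): 2.53% + 0.8904% + 15.606% + 14% = 33.0264%.

33.0264%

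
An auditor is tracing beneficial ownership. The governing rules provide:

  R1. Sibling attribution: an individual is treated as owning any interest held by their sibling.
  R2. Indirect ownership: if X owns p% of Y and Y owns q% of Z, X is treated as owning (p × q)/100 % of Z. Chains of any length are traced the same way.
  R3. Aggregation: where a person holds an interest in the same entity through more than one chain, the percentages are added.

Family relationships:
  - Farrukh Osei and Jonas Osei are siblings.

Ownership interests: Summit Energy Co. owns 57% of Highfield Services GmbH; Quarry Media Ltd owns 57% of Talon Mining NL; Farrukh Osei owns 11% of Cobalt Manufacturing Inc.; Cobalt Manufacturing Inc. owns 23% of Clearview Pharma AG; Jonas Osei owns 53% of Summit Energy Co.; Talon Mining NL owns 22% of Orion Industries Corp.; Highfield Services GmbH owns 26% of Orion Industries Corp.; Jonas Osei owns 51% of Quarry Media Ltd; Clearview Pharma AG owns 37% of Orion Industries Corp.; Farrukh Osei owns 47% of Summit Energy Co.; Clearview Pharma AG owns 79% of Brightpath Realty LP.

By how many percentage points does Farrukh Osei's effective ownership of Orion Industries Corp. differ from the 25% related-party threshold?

2.8485

By sibling attribution (R1), Farrukh Osei is treated as also owning Jonas Osei's interest in Summit Energy Co, giving 47% + 53% = 100%.
By sibling attribution (R1), Farrukh Osei is treated as owning Jonas Osei's 51% interest in Quarry Media Ltd.
Chain via Summit Energy Co. → Highfield Services GmbH (R2): 100% × 57% × 26% = 14.82% of Orion Industries Corp.
Chain via Cobalt Manufacturing Inc. → Clearview Pharma AG (R2): 11% × 23% × 37% = 0.9361% of Orion Industries Corp.
Chain via Quarry Media Ltd → Talon Mining NL (R2): 51% × 57% × 22% = 6.3954% of Orion Industries Corp.
Aggregating (R3): 14.82% + 0.9361% + 6.3954% = 22.1515%.
22.1515% falls short of the 25% threshold by 2.8485 percentage points.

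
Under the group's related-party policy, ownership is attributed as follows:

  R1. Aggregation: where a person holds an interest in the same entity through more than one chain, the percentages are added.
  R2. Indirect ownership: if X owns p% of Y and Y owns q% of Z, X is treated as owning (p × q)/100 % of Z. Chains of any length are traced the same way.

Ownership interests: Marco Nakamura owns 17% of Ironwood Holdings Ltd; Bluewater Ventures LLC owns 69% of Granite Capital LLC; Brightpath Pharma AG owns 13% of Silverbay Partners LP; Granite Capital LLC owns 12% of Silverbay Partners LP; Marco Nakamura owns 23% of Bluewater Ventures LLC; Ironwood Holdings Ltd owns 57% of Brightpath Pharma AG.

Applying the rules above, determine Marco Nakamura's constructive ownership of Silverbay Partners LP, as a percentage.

3.1641%

Chain via Ironwood Holdings Ltd → Brightpath Pharma AG (R2): 17% × 57% × 13% = 1.2597% of Silverbay Partners LP.
Chain via Bluewater Ventures LLC → Granite Capital LLC (R2): 23% × 69% × 12% = 1.9044% of Silverbay Partners LP.
Aggregating (R1): 1.2597% + 1.9044% = 3.1641%.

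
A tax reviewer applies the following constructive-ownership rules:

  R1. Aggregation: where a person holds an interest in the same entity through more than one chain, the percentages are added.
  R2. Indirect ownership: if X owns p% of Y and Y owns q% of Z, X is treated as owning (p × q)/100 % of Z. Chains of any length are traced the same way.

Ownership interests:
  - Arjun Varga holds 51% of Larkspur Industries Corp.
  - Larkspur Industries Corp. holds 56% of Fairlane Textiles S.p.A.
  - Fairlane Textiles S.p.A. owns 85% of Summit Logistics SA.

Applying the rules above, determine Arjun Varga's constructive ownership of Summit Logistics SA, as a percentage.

Chain via Larkspur Industries Corp. → Fairlane Textiles S.p.A. (R2): 51% × 56% × 85% = 24.276% of Summit Logistics SA.

24.276%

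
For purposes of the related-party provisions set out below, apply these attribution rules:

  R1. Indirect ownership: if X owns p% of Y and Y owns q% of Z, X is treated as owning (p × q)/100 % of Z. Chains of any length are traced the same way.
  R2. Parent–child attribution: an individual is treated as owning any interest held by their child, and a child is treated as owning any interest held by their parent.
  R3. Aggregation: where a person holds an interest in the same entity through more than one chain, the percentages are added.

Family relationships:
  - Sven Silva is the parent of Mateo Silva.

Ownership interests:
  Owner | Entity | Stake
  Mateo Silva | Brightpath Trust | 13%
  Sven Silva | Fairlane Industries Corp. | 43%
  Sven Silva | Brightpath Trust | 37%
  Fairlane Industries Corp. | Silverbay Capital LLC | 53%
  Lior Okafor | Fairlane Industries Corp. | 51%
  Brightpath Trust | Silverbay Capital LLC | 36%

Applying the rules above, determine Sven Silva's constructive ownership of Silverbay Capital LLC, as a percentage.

40.79%

By parent–child attribution (R2), Sven Silva is treated as also owning Mateo Silva's interest in Brightpath Trust, giving 37% + 13% = 50%.
Chain via Brightpath Trust (R1): 50% × 36% = 18% of Silverbay Capital LLC.
Chain via Fairlane Industries Corp. (R1): 43% × 53% = 22.79% of Silverbay Capital LLC.
Aggregating (R3): 18% + 22.79% = 40.79%.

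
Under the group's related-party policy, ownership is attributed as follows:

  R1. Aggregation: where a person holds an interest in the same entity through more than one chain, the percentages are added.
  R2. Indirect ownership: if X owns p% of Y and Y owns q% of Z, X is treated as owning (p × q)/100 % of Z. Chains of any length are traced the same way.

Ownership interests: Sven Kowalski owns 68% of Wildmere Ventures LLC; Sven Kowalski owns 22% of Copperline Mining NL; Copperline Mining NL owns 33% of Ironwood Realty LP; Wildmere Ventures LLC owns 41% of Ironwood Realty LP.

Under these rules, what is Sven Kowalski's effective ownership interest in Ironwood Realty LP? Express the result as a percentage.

Chain via Copperline Mining NL (R2): 22% × 33% = 7.26% of Ironwood Realty LP.
Chain via Wildmere Ventures LLC (R2): 68% × 41% = 27.88% of Ironwood Realty LP.
Aggregating (R1): 7.26% + 27.88% = 35.14%.

35.14%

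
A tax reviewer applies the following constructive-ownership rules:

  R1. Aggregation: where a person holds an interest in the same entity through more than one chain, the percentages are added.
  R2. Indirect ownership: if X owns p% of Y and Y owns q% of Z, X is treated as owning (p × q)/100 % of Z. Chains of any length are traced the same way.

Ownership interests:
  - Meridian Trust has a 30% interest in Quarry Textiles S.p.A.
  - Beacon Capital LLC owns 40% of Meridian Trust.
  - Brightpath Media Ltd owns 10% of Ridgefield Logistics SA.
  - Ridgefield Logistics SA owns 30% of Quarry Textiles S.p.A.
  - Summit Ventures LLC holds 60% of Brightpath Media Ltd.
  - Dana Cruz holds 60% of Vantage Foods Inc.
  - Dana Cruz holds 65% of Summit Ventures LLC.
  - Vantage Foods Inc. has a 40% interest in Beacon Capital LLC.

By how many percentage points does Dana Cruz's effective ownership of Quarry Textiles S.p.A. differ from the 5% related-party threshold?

Chain via Summit Ventures LLC → Brightpath Media Ltd → Ridgefield Logistics SA (R2): 65% × 60% × 10% × 30% = 1.17% of Quarry Textiles S.p.A.
Chain via Vantage Foods Inc. → Beacon Capital LLC → Meridian Trust (R2): 60% × 40% × 40% × 30% = 2.88% of Quarry Textiles S.p.A.
Aggregating (R1): 1.17% + 2.88% = 4.05%.
4.05% falls short of the 5% threshold by 0.95 percentage points.

0.95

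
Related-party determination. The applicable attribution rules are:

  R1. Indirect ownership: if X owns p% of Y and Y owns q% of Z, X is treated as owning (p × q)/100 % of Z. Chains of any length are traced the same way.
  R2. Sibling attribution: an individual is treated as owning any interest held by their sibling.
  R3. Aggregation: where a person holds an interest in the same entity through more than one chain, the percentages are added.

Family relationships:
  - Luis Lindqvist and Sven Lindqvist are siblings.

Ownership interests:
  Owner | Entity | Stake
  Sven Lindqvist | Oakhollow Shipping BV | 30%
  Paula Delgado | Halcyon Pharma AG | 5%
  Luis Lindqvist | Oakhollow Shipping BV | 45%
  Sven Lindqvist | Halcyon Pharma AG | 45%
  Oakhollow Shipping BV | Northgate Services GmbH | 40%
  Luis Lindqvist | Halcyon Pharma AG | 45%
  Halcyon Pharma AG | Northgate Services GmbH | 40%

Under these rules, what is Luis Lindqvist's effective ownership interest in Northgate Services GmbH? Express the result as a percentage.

66%

By sibling attribution (R2), Luis Lindqvist is treated as also owning Sven Lindqvist's interest in Halcyon Pharma AG, giving 45% + 45% = 90%.
By sibling attribution (R2), Luis Lindqvist is treated as also owning Sven Lindqvist's interest in Oakhollow Shipping BV, giving 45% + 30% = 75%.
Chain via Halcyon Pharma AG (R1): 90% × 40% = 36% of Northgate Services GmbH.
Chain via Oakhollow Shipping BV (R1): 75% × 40% = 30% of Northgate Services GmbH.
Aggregating (R3): 36% + 30% = 66%.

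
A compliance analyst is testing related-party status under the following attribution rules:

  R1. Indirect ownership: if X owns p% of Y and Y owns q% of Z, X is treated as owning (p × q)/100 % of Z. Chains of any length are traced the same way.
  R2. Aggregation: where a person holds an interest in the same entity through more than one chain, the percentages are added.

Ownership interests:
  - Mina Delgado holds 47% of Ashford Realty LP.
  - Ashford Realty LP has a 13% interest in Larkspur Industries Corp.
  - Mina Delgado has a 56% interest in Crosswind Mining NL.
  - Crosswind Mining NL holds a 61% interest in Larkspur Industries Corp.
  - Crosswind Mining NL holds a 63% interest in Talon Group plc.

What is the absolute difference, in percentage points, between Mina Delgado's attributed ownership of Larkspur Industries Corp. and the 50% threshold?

Chain via Ashford Realty LP (R1): 47% × 13% = 6.11% of Larkspur Industries Corp.
Chain via Crosswind Mining NL (R1): 56% × 61% = 34.16% of Larkspur Industries Corp.
Aggregating (R2): 6.11% + 34.16% = 40.27%.
40.27% falls short of the 50% threshold by 9.73 percentage points.

9.73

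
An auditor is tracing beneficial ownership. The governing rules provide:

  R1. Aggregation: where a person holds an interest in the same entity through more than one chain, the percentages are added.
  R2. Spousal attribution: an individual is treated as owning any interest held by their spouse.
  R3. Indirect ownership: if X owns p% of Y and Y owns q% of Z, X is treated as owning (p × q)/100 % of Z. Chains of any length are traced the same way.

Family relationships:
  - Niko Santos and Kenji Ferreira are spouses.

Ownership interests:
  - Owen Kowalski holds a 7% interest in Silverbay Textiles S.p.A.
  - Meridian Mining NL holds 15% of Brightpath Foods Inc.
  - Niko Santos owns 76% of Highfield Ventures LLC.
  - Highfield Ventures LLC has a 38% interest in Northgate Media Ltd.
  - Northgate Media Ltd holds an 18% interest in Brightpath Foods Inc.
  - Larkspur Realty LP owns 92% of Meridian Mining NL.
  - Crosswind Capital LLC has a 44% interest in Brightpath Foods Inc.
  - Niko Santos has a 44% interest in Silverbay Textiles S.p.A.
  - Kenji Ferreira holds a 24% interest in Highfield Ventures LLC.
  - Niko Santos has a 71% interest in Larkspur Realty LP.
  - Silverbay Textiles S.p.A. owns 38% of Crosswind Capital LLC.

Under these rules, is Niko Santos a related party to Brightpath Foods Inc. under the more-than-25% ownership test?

No

By spousal attribution (R2), Niko Santos is treated as also owning Kenji Ferreira's interest in Highfield Ventures LLC, giving 76% + 24% = 100%.
Chain via Highfield Ventures LLC → Northgate Media Ltd (R3): 100% × 38% × 18% = 6.84% of Brightpath Foods Inc.
Chain via Larkspur Realty LP → Meridian Mining NL (R3): 71% × 92% × 15% = 9.798% of Brightpath Foods Inc.
Chain via Silverbay Textiles S.p.A. → Crosswind Capital LLC (R3): 44% × 38% × 44% = 7.3568% of Brightpath Foods Inc.
Aggregating (R1): 6.84% + 9.798% + 7.3568% = 23.9948%.
23.9948% does not exceed the 25% threshold, so Niko is not a related party to Brightpath Foods Inc.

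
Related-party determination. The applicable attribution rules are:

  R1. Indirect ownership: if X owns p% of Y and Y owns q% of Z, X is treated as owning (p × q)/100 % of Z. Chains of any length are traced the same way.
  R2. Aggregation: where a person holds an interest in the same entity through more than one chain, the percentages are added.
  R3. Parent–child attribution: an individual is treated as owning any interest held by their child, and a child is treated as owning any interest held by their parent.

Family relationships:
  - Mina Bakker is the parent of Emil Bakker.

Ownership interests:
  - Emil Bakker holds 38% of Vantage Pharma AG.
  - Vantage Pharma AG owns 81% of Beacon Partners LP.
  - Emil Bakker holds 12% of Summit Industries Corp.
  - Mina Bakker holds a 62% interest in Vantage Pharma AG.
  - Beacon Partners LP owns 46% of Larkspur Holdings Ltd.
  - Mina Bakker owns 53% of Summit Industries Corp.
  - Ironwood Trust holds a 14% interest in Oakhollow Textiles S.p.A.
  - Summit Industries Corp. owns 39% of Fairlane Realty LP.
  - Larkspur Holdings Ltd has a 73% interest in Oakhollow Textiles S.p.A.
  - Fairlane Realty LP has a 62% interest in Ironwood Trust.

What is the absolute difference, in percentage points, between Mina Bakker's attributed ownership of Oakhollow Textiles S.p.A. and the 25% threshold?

By parent–child attribution (R3), Mina Bakker is treated as also owning Emil Bakker's interest in Summit Industries Corp, giving 53% + 12% = 65%.
By parent–child attribution (R3), Mina Bakker is treated as also owning Emil Bakker's interest in Vantage Pharma AG, giving 62% + 38% = 100%.
Chain via Summit Industries Corp. → Fairlane Realty LP → Ironwood Trust (R1): 65% × 39% × 62% × 14% = 2.20038% of Oakhollow Textiles S.p.A.
Chain via Vantage Pharma AG → Beacon Partners LP → Larkspur Holdings Ltd (R1): 100% × 81% × 46% × 73% = 27.1998% of Oakhollow Textiles S.p.A.
Aggregating (R2): 2.20038% + 27.1998% = 29.40018%.
29.40018% exceeds the 25% threshold by 4.40018 percentage points.

4.40018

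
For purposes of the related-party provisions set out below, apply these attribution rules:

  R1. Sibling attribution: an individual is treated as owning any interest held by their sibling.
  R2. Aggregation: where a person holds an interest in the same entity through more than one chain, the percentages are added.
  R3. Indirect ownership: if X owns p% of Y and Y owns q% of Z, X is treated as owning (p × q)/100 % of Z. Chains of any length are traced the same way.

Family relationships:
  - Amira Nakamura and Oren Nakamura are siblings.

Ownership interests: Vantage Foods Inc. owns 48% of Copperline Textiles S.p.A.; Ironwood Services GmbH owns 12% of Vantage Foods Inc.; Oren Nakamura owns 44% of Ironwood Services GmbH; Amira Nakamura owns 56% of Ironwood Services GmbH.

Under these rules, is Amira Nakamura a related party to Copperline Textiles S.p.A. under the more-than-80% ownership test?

By sibling attribution (R1), Amira Nakamura is treated as also owning Oren Nakamura's interest in Ironwood Services GmbH, giving 56% + 44% = 100%.
Chain via Ironwood Services GmbH → Vantage Foods Inc. (R3): 100% × 12% × 48% = 5.76% of Copperline Textiles S.p.A.
5.76% does not exceed the 80% threshold, so Amira is not a related party to Copperline Textiles S.p.A.

No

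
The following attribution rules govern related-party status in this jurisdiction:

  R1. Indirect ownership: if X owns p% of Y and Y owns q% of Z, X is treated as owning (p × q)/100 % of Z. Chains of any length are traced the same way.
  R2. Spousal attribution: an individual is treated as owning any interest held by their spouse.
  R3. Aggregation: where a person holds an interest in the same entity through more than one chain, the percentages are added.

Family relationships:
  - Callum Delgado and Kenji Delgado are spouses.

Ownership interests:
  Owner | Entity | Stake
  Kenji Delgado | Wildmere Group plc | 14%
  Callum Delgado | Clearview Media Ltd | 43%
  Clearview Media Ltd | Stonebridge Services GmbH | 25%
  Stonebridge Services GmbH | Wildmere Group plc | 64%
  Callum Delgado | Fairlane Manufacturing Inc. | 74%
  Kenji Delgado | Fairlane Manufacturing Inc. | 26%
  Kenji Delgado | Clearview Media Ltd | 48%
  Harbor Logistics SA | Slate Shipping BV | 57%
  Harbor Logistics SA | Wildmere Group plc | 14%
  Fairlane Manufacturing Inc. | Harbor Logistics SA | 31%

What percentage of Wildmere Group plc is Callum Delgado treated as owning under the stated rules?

By spousal attribution (R2), Callum Delgado is treated as also owning Kenji Delgado's interest in Fairlane Manufacturing Inc, giving 74% + 26% = 100%.
By spousal attribution (R2), Callum Delgado is treated as also owning Kenji Delgado's interest in Clearview Media Ltd, giving 43% + 48% = 91%.
By spousal attribution (R2), Callum Delgado is treated as owning Kenji Delgado's 14% interest in Wildmere Group plc.
Chain via Fairlane Manufacturing Inc. → Harbor Logistics SA (R1): 100% × 31% × 14% = 4.34% of Wildmere Group plc.
Chain via Clearview Media Ltd → Stonebridge Services GmbH (R1): 91% × 25% × 64% = 14.56% of Wildmere Group plc.
Direct interest in Wildmere Group plc: 14%.
Aggregating (R3): 4.34% + 14.56% + 14% = 32.9%.

32.9%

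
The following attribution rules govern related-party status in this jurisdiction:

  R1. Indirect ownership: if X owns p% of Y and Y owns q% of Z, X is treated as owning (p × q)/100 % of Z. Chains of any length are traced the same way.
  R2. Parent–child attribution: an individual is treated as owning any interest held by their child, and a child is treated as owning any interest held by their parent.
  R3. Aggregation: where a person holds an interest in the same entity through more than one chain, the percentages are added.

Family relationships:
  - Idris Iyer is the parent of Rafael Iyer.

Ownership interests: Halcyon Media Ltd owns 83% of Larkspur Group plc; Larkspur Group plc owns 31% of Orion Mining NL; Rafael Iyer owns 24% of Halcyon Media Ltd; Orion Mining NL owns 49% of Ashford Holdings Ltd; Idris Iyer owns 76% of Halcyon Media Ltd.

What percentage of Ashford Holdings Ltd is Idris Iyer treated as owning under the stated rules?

By parent–child attribution (R2), Idris Iyer is treated as also owning Rafael Iyer's interest in Halcyon Media Ltd, giving 76% + 24% = 100%.
Chain via Halcyon Media Ltd → Larkspur Group plc → Orion Mining NL (R1): 100% × 83% × 31% × 49% = 12.6077% of Ashford Holdings Ltd.

12.6077%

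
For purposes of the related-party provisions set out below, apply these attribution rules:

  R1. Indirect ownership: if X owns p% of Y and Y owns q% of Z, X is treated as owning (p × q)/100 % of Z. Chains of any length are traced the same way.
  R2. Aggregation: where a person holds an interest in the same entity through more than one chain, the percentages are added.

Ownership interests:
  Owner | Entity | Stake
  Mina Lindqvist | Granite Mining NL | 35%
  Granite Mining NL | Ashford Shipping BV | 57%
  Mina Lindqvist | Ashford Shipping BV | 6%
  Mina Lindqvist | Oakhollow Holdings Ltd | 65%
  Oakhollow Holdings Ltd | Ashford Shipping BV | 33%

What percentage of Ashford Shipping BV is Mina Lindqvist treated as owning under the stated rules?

47.4%

Chain via Granite Mining NL (R1): 35% × 57% = 19.95% of Ashford Shipping BV.
Chain via Oakhollow Holdings Ltd (R1): 65% × 33% = 21.45% of Ashford Shipping BV.
Direct interest in Ashford Shipping BV: 6%.
Aggregating (R2): 19.95% + 21.45% + 6% = 47.4%.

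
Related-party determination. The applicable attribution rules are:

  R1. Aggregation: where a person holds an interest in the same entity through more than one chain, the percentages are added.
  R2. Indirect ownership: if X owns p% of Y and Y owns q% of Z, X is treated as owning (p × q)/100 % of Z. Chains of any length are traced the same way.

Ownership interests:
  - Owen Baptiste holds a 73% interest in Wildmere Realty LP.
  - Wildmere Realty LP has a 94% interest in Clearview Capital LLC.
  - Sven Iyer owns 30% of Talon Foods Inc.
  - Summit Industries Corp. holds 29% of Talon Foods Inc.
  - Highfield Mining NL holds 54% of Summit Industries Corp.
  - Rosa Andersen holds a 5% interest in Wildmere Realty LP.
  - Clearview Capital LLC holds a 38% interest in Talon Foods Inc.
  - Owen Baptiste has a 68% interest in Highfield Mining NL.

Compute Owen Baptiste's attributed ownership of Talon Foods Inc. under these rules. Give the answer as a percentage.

Chain via Highfield Mining NL → Summit Industries Corp. (R2): 68% × 54% × 29% = 10.6488% of Talon Foods Inc.
Chain via Wildmere Realty LP → Clearview Capital LLC (R2): 73% × 94% × 38% = 26.0756% of Talon Foods Inc.
Aggregating (R1): 10.6488% + 26.0756% = 36.7244%.

36.7244%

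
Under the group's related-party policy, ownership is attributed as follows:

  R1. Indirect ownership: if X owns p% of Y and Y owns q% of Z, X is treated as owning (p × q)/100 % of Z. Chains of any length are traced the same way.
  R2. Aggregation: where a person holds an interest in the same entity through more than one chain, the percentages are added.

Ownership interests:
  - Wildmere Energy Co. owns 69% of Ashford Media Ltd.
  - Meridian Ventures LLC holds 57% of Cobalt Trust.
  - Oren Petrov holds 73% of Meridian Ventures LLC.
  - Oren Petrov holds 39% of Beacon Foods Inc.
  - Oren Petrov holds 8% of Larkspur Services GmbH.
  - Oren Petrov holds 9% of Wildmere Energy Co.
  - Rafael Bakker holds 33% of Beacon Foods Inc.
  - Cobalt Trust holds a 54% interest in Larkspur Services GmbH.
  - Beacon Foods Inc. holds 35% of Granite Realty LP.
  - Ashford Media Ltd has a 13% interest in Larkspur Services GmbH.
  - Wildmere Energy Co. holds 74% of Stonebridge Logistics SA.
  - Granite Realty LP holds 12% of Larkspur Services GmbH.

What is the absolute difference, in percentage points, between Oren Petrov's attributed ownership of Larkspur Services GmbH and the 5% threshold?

27.9147

Chain via Meridian Ventures LLC → Cobalt Trust (R1): 73% × 57% × 54% = 22.4694% of Larkspur Services GmbH.
Chain via Beacon Foods Inc. → Granite Realty LP (R1): 39% × 35% × 12% = 1.638% of Larkspur Services GmbH.
Chain via Wildmere Energy Co. → Ashford Media Ltd (R1): 9% × 69% × 13% = 0.8073% of Larkspur Services GmbH.
Direct interest in Larkspur Services GmbH: 8%.
Aggregating (R2): 22.4694% + 1.638% + 0.8073% + 8% = 32.9147%.
32.9147% exceeds the 5% threshold by 27.9147 percentage points.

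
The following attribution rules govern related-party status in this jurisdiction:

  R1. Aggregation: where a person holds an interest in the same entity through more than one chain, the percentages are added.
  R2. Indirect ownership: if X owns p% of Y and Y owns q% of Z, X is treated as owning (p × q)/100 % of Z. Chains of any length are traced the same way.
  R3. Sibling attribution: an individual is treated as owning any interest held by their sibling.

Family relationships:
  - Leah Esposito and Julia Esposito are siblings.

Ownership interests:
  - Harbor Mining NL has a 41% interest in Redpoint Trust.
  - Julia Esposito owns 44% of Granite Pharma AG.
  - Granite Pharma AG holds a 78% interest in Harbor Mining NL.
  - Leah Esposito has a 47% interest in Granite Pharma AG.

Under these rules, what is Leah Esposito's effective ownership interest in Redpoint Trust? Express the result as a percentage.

29.1018%

By sibling attribution (R3), Leah Esposito is treated as also owning Julia Esposito's interest in Granite Pharma AG, giving 47% + 44% = 91%.
Chain via Granite Pharma AG → Harbor Mining NL (R2): 91% × 78% × 41% = 29.1018% of Redpoint Trust.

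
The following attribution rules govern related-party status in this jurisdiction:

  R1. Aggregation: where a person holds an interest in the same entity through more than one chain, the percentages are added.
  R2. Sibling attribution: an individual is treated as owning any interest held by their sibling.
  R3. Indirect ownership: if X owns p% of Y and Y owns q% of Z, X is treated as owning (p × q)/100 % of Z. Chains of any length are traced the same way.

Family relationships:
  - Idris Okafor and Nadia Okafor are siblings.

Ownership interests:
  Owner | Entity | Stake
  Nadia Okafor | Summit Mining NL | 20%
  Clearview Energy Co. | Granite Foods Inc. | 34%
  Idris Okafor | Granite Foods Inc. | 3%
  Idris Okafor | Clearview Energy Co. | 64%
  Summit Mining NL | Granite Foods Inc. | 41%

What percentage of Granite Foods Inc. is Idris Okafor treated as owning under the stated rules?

32.96%

By sibling attribution (R2), Idris Okafor is treated as owning Nadia Okafor's 20% interest in Summit Mining NL.
Chain via Clearview Energy Co. (R3): 64% × 34% = 21.76% of Granite Foods Inc.
Direct interest in Granite Foods Inc: 3%.
Chain via Summit Mining NL (R3): 20% × 41% = 8.2% of Granite Foods Inc.
Aggregating (R1): 21.76% + 3% + 8.2% = 32.96%.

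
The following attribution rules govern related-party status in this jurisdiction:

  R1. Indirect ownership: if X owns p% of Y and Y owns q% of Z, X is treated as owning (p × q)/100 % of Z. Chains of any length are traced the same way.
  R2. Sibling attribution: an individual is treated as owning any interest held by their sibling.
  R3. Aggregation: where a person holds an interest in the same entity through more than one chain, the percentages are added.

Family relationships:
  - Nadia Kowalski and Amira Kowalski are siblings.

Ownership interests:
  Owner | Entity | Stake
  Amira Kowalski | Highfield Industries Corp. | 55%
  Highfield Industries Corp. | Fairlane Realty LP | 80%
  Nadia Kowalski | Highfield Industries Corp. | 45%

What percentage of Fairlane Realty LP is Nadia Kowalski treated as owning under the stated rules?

80%

By sibling attribution (R2), Nadia Kowalski is treated as also owning Amira Kowalski's interest in Highfield Industries Corp, giving 45% + 55% = 100%.
Chain via Highfield Industries Corp. (R1): 100% × 80% = 80% of Fairlane Realty LP.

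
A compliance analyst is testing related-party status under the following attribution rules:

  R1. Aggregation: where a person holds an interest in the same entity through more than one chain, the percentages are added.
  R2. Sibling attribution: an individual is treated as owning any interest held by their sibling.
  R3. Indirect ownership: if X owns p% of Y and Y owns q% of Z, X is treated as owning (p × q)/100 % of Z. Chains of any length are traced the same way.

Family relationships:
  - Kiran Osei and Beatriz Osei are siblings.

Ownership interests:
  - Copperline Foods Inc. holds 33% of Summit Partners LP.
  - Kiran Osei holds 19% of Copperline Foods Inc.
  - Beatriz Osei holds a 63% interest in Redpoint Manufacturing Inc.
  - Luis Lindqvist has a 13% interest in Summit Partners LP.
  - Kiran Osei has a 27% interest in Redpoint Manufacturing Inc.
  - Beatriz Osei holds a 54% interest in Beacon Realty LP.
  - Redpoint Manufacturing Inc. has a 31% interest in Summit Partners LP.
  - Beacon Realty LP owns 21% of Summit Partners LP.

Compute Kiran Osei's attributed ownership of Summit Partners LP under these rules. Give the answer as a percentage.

By sibling attribution (R2), Kiran Osei is treated as also owning Beatriz Osei's interest in Redpoint Manufacturing Inc, giving 27% + 63% = 90%.
By sibling attribution (R2), Kiran Osei is treated as owning Beatriz Osei's 54% interest in Beacon Realty LP.
Chain via Copperline Foods Inc. (R3): 19% × 33% = 6.27% of Summit Partners LP.
Chain via Redpoint Manufacturing Inc. (R3): 90% × 31% = 27.9% of Summit Partners LP.
Chain via Beacon Realty LP (R3): 54% × 21% = 11.34% of Summit Partners LP.
Aggregating (R1): 6.27% + 27.9% + 11.34% = 45.51%.

45.51%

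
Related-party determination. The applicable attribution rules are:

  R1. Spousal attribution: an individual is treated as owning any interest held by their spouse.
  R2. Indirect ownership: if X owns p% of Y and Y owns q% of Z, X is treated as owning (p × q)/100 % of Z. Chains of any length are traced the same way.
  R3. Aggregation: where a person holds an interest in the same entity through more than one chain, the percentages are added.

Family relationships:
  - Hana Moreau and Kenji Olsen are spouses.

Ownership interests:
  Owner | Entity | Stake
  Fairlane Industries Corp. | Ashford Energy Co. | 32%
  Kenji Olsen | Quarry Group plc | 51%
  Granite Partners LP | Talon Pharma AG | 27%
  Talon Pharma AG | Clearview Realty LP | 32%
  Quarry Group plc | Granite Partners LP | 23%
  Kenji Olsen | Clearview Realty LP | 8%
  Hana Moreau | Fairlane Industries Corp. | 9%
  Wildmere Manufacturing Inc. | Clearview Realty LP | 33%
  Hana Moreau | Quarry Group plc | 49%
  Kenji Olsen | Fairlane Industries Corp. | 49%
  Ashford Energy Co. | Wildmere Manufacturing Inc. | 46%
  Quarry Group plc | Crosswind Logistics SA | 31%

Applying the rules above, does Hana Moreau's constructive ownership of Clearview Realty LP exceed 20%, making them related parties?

By spousal attribution (R1), Hana Moreau is treated as also owning Kenji Olsen's interest in Fairlane Industries Corp, giving 9% + 49% = 58%.
By spousal attribution (R1), Hana Moreau is treated as also owning Kenji Olsen's interest in Quarry Group plc, giving 49% + 51% = 100%.
By spousal attribution (R1), Hana Moreau is treated as owning Kenji Olsen's 8% interest in Clearview Realty LP.
Chain via Fairlane Industries Corp. → Ashford Energy Co. → Wildmere Manufacturing Inc. (R2): 58% × 32% × 46% × 33% = 2.817408% of Clearview Realty LP.
Chain via Quarry Group plc → Granite Partners LP → Talon Pharma AG (R2): 100% × 23% × 27% × 32% = 1.9872% of Clearview Realty LP.
Direct interest in Clearview Realty LP: 8%.
Aggregating (R3): 2.817408% + 1.9872% + 8% = 12.804608%.
12.804608% does not exceed the 20% threshold, so Hana is not a related party to Clearview Realty LP.

No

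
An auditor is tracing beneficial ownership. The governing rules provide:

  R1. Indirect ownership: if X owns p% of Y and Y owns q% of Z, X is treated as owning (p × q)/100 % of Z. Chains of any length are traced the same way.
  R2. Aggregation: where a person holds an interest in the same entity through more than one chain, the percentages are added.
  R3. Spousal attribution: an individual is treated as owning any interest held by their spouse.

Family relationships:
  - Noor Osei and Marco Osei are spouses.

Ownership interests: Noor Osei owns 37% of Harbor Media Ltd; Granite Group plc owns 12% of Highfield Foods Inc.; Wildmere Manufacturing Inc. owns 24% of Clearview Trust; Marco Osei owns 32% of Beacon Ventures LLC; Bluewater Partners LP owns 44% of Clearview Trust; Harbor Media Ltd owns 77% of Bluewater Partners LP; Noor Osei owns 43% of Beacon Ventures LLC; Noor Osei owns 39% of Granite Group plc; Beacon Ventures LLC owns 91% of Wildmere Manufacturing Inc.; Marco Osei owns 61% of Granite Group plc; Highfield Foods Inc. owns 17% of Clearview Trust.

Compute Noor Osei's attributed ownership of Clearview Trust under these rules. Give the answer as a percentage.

By spousal attribution (R3), Noor Osei is treated as also owning Marco Osei's interest in Beacon Ventures LLC, giving 43% + 32% = 75%.
By spousal attribution (R3), Noor Osei is treated as also owning Marco Osei's interest in Granite Group plc, giving 39% + 61% = 100%.
Chain via Harbor Media Ltd → Bluewater Partners LP (R1): 37% × 77% × 44% = 12.5356% of Clearview Trust.
Chain via Beacon Ventures LLC → Wildmere Manufacturing Inc. (R1): 75% × 91% × 24% = 16.38% of Clearview Trust.
Chain via Granite Group plc → Highfield Foods Inc. (R1): 100% × 12% × 17% = 2.04% of Clearview Trust.
Aggregating (R2): 12.5356% + 16.38% + 2.04% = 30.9556%.

30.9556%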